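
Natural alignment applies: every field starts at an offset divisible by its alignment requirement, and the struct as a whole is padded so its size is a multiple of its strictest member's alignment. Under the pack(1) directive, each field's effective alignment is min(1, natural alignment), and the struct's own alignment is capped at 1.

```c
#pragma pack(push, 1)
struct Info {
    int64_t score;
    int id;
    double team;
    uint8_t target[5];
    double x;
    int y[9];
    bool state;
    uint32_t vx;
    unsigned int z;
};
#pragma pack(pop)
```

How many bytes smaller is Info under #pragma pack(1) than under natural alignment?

10

natural layout:
  0..8  score  (8B, 8-aligned)
  8..12  id  (4B, 4-aligned)
  12..16  -- padding (4B)
  16..24  team  (8B, 8-aligned)
  24..29  target  (5B, 1-aligned)
  29..32  -- padding (3B)
  32..40  x  (8B, 8-aligned)
  40..76  y  (36B, 4-aligned)
  76..77  state  (1B, 1-aligned)
  77..80  -- padding (3B)
  80..84  vx  (4B, 4-aligned)
  84..88  z  (4B, 4-aligned)
  sizeof = 88, alignof = 8
packed(1) layout:
  0..8  score  (8B, 1-aligned)
  8..12  id  (4B, 1-aligned)
  12..20  team  (8B, 1-aligned)
  20..25  target  (5B, 1-aligned)
  25..33  x  (8B, 1-aligned)
  33..69  y  (36B, 1-aligned)
  69..70  state  (1B, 1-aligned)
  70..74  vx  (4B, 1-aligned)
  74..78  z  (4B, 1-aligned)
  sizeof = 78, alignof = 1
88 − 78 = 10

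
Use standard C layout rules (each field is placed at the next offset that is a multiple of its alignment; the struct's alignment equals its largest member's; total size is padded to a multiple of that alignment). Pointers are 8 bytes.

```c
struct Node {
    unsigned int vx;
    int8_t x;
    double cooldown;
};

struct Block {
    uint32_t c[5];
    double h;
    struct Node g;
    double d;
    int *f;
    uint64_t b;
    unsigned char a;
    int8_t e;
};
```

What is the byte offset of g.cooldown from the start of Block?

40

Node: vx at 0 (size 4, align 4) → ends 4; x at 4 (size 1, align 1) → ends 5; pad 3 to align 8 for cooldown; cooldown at 8 (size 8, align 8) → ends 16; total 16 bytes, alignment 8
c at 0 (size 20, align 4) → ends 20
pad 4 to align 8 for h
h at 24 (size 8, align 8) → ends 32
g at 32 (size 16, align 8) → ends 48
within Node: cooldown at 8
32 + 8 = 40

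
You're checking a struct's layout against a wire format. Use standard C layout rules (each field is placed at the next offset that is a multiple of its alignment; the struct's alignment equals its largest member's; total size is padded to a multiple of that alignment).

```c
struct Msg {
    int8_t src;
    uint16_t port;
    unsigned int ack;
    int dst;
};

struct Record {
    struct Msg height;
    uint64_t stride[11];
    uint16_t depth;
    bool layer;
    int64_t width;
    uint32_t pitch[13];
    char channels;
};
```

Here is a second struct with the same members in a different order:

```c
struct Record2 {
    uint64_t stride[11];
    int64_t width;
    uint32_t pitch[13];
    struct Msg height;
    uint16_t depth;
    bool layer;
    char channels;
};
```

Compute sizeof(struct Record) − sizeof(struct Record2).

8

Msg: 0..1  src  (1B, 1-aligned); 1..2  -- padding (1B); 2..4  port  (2B, 2-aligned); 4..8  ack  (4B, 4-aligned); 8..12  dst  (4B, 4-aligned); sizeof = 12, alignof = 4
0..12  height  (12B, 4-aligned)
12..16  -- padding (4B)
16..104  stride  (88B, 8-aligned)
104..106  depth  (2B, 2-aligned)
106..107  layer  (1B, 1-aligned)
107..112  -- padding (5B)
112..120  width  (8B, 8-aligned)
120..172  pitch  (52B, 4-aligned)
172..173  channels  (1B, 1-aligned)
173..176  -- tail padding (3B)
sizeof = 176, alignof = 8
— Record2 —
0..88  stride  (88B, 8-aligned)
88..96  width  (8B, 8-aligned)
96..148  pitch  (52B, 4-aligned)
148..160  height  (12B, 4-aligned)
160..162  depth  (2B, 2-aligned)
162..163  layer  (1B, 1-aligned)
163..164  channels  (1B, 1-aligned)
164..168  -- tail padding (4B)
sizeof = 168, alignof = 8
176 − 168 = 8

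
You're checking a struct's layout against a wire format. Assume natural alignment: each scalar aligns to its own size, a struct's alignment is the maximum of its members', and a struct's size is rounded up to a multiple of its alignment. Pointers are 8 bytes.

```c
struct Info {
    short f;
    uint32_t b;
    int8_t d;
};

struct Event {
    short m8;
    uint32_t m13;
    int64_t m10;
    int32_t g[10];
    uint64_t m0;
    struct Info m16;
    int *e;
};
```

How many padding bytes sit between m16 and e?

4

Info: @0: f [2B, align 2] → 2; +2 pad (align 4); @4: b [4B, align 4] → 8; @8: d [1B, align 1] → 9; +3 tail pad (align 4); size 12, align 4
@0: m8 [2B, align 2] → 2
+2 pad (align 4)
@4: m13 [4B, align 4] → 8
@8: m10 [8B, align 8] → 16
@16: g [40B, align 4] → 56
@56: m0 [8B, align 8] → 64
@64: m16 [12B, align 4] → 76
+4 pad (align 8)
@80: e [8B, align 8] → 88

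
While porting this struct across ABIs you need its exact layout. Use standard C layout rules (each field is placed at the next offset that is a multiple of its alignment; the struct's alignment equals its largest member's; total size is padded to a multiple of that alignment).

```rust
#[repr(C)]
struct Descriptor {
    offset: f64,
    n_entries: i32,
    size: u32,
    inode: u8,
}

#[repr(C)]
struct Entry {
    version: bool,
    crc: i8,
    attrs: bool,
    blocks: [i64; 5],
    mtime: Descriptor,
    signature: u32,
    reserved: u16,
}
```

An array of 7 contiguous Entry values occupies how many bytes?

Descriptor: offset at 0 (size 8, align 8) → ends 8; n_entries at 8 (size 4, align 4) → ends 12; size at 12 (size 4, align 4) → ends 16; inode at 16 (size 1, align 1) → ends 17; tail pad 7 to reach multiple of 8; total 24 bytes, alignment 8
version at 0 (size 1, align 1) → ends 1
crc at 1 (size 1, align 1) → ends 2
attrs at 2 (size 1, align 1) → ends 3
pad 5 to align 8 for blocks
blocks at 8 (size 40, align 8) → ends 48
mtime at 48 (size 24, align 8) → ends 72
signature at 72 (size 4, align 4) → ends 76
reserved at 76 (size 2, align 2) → ends 78
tail pad 2 to reach multiple of 8
total 80 bytes, alignment 8
array of 7: 7 × 80 = 560

560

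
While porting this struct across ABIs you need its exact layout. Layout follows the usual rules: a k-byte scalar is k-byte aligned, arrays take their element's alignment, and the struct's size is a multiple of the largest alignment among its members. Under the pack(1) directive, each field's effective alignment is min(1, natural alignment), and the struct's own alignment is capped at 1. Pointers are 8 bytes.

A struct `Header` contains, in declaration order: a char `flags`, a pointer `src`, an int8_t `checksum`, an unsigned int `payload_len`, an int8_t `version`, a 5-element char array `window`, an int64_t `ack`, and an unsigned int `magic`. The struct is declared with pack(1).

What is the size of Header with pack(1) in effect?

32

@0: flags [1B, align 1] → 1
@1: src [8B, align 1] → 9
@9: checksum [1B, align 1] → 10
@10: payload_len [4B, align 1] → 14
@14: version [1B, align 1] → 15
@15: window [5B, align 1] → 20
@20: ack [8B, align 1] → 28
@28: magic [4B, align 1] → 32
size 32, align 1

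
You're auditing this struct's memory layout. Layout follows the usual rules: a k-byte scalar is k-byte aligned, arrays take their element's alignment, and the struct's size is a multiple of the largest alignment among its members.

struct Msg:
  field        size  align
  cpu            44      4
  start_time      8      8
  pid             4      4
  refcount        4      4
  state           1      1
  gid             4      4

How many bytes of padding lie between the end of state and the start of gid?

3

@0: cpu [44B, align 4] → 44
+4 pad (align 8)
@48: start_time [8B, align 8] → 56
@56: pid [4B, align 4] → 60
@60: refcount [4B, align 4] → 64
@64: state [1B, align 1] → 65
+3 pad (align 4)
@68: gid [4B, align 4] → 72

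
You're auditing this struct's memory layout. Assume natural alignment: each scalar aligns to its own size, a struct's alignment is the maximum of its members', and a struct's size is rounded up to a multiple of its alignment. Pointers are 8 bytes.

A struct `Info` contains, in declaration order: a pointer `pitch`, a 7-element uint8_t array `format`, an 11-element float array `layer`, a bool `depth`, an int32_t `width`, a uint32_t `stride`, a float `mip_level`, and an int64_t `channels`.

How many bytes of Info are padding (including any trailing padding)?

8

@0: pitch [8B, align 8] → 8
@8: format [7B, align 1] → 15
+1 pad (align 4)
@16: layer [44B, align 4] → 60
@60: depth [1B, align 1] → 61
+3 pad (align 4)
@64: width [4B, align 4] → 68
@68: stride [4B, align 4] → 72
@72: mip_level [4B, align 4] → 76
+4 pad (align 8)
@80: channels [8B, align 8] → 88
size 88, align 8
data bytes 80, size 88 → padding 8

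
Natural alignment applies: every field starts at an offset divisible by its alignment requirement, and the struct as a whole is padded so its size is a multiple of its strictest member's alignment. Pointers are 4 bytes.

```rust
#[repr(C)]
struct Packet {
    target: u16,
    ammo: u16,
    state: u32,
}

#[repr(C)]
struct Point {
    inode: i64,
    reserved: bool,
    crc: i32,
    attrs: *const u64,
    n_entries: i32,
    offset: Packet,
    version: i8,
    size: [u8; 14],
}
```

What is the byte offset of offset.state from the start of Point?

28

Packet: 0..2  target  (2B, 2-aligned); 2..4  ammo  (2B, 2-aligned); 4..8  state  (4B, 4-aligned); sizeof = 8, alignof = 4
0..8  inode  (8B, 8-aligned)
8..9  reserved  (1B, 1-aligned)
9..12  -- padding (3B)
12..16  crc  (4B, 4-aligned)
16..20  attrs  (4B, 4-aligned)
20..24  n_entries  (4B, 4-aligned)
24..32  offset  (8B, 4-aligned)
within Packet: state at 4
24 + 4 = 28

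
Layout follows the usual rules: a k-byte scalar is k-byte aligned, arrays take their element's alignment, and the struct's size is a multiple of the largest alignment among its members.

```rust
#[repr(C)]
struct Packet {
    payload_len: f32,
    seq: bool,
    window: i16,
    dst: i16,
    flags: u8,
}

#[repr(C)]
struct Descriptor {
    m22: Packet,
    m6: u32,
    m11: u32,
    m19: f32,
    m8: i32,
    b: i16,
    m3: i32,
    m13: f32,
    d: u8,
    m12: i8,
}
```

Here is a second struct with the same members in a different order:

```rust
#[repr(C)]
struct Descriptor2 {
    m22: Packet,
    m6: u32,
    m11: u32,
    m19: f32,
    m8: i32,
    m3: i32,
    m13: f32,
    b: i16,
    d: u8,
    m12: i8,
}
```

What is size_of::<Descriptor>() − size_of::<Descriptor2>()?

4

Packet: payload_len at 0 (size 4, align 4) → ends 4; seq at 4 (size 1, align 1) → ends 5; pad 1 to align 2 for window; window at 6 (size 2, align 2) → ends 8; dst at 8 (size 2, align 2) → ends 10; flags at 10 (size 1, align 1) → ends 11; tail pad 1 to reach multiple of 4; total 12 bytes, alignment 4
m22 at 0 (size 12, align 4) → ends 12
m6 at 12 (size 4, align 4) → ends 16
m11 at 16 (size 4, align 4) → ends 20
m19 at 20 (size 4, align 4) → ends 24
m8 at 24 (size 4, align 4) → ends 28
b at 28 (size 2, align 2) → ends 30
pad 2 to align 4 for m3
m3 at 32 (size 4, align 4) → ends 36
m13 at 36 (size 4, align 4) → ends 40
d at 40 (size 1, align 1) → ends 41
m12 at 41 (size 1, align 1) → ends 42
tail pad 2 to reach multiple of 4
total 44 bytes, alignment 4
— Descriptor2 —
m22 at 0 (size 12, align 4) → ends 12
m6 at 12 (size 4, align 4) → ends 16
m11 at 16 (size 4, align 4) → ends 20
m19 at 20 (size 4, align 4) → ends 24
m8 at 24 (size 4, align 4) → ends 28
m3 at 28 (size 4, align 4) → ends 32
m13 at 32 (size 4, align 4) → ends 36
b at 36 (size 2, align 2) → ends 38
d at 38 (size 1, align 1) → ends 39
m12 at 39 (size 1, align 1) → ends 40
total 40 bytes, alignment 4
44 − 40 = 4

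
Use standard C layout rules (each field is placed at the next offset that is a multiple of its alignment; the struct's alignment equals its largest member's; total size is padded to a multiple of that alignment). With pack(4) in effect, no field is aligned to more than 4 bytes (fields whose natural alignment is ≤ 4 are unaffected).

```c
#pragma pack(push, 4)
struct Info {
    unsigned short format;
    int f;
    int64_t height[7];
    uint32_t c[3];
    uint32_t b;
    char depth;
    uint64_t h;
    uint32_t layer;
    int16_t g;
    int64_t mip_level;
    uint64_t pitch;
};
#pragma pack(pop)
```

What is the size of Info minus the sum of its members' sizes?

0..2  format  (2B, 2-aligned)
2..4  -- padding (2B)
4..8  f  (4B, 4-aligned)
8..64  height  (56B, 4-aligned)
64..76  c  (12B, 4-aligned)
76..80  b  (4B, 4-aligned)
80..81  depth  (1B, 1-aligned)
81..84  -- padding (3B)
84..92  h  (8B, 4-aligned)
92..96  layer  (4B, 4-aligned)
96..98  g  (2B, 2-aligned)
98..100  -- padding (2B)
100..108  mip_level  (8B, 4-aligned)
108..116  pitch  (8B, 4-aligned)
sizeof = 116, alignof = 4
data bytes 109, size 116 → padding 7

7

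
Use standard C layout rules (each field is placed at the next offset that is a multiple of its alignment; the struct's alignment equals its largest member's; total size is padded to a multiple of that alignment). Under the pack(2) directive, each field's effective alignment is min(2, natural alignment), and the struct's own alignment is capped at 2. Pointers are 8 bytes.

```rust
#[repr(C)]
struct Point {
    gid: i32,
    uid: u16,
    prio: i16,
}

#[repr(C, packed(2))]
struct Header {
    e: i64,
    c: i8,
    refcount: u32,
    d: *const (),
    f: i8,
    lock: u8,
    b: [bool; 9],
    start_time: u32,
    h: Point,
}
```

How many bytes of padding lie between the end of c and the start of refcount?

Point: @0: gid [4B, align 4] → 4; @4: uid [2B, align 2] → 6; @6: prio [2B, align 2] → 8; size 8, align 4
@0: e [8B, align 2] → 8
@8: c [1B, align 1] → 9
+1 pad (align 2)
@10: refcount [4B, align 2] → 14

1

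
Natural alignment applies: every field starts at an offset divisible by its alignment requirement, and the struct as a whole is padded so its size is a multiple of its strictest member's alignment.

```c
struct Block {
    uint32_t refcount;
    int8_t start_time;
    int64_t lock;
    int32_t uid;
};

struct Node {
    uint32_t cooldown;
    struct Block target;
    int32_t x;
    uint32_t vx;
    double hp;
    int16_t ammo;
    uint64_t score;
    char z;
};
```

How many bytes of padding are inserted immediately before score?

Block: @0: refcount [4B, align 4] → 4; @4: start_time [1B, align 1] → 5; +3 pad (align 8); @8: lock [8B, align 8] → 16; @16: uid [4B, align 4] → 20; +4 tail pad (align 8); size 24, align 8
@0: cooldown [4B, align 4] → 4
+4 pad (align 8)
@8: target [24B, align 8] → 32
@32: x [4B, align 4] → 36
@36: vx [4B, align 4] → 40
@40: hp [8B, align 8] → 48
@48: ammo [2B, align 2] → 50
+6 pad (align 8)
@56: score [8B, align 8] → 64

6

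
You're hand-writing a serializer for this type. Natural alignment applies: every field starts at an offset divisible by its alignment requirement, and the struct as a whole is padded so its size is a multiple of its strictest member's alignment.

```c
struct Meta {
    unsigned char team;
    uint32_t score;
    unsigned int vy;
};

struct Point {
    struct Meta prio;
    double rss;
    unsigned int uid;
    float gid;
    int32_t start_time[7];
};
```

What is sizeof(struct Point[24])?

1536

Meta: team at 0 (size 1, align 1) → ends 1; pad 3 to align 4 for score; score at 4 (size 4, align 4) → ends 8; vy at 8 (size 4, align 4) → ends 12; total 12 bytes, alignment 4
prio at 0 (size 12, align 4) → ends 12
pad 4 to align 8 for rss
rss at 16 (size 8, align 8) → ends 24
uid at 24 (size 4, align 4) → ends 28
gid at 28 (size 4, align 4) → ends 32
start_time at 32 (size 28, align 4) → ends 60
tail pad 4 to reach multiple of 8
total 64 bytes, alignment 8
array of 24: 24 × 64 = 1536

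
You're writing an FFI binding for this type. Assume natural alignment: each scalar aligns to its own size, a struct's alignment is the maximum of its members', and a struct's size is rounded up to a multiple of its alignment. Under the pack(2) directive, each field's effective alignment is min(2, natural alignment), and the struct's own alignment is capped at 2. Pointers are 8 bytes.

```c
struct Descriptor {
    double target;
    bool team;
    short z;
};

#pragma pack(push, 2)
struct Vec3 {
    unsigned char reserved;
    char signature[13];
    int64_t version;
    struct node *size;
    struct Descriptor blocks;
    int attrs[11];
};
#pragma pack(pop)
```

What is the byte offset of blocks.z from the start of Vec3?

40

Descriptor: 0..8  target  (8B, 8-aligned); 8..9  team  (1B, 1-aligned); 9..10  -- padding (1B); 10..12  z  (2B, 2-aligned); 12..16  -- tail padding (4B); sizeof = 16, alignof = 8
0..1  reserved  (1B, 1-aligned)
1..14  signature  (13B, 1-aligned)
14..22  version  (8B, 2-aligned)
22..30  size  (8B, 2-aligned)
30..46  blocks  (16B, 2-aligned)
within Descriptor: z at 10
30 + 10 = 40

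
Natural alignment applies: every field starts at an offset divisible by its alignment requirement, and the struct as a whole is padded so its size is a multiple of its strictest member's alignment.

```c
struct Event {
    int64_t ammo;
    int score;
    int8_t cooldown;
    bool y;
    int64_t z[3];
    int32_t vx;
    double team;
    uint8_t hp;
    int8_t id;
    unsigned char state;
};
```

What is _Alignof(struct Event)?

8

member alignments: ammo=8, score=4, cooldown=1, y=1, z=8, vx=4, team=8, hp=1, id=1, state=1
max = 8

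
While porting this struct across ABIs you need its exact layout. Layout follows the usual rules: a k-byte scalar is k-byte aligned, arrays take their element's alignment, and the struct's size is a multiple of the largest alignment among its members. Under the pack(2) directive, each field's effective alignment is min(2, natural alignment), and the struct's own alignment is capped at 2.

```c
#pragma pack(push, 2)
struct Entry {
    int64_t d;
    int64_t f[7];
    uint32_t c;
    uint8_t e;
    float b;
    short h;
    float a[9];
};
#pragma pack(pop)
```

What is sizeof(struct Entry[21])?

2352

0..8  d  (8B, 2-aligned)
8..64  f  (56B, 2-aligned)
64..68  c  (4B, 2-aligned)
68..69  e  (1B, 1-aligned)
69..70  -- padding (1B)
70..74  b  (4B, 2-aligned)
74..76  h  (2B, 2-aligned)
76..112  a  (36B, 2-aligned)
sizeof = 112, alignof = 2
array of 21: 21 × 112 = 2352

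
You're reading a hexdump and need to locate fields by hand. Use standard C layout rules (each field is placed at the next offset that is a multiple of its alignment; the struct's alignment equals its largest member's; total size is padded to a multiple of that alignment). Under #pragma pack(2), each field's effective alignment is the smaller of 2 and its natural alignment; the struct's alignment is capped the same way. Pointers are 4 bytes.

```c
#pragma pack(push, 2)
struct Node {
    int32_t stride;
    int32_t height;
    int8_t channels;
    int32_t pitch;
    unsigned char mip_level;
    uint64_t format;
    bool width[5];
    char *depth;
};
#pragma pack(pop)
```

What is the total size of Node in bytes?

34 bytes

@0: stride [4B, align 2] → 4
@4: height [4B, align 2] → 8
@8: channels [1B, align 1] → 9
+1 pad (align 2)
@10: pitch [4B, align 2] → 14
@14: mip_level [1B, align 1] → 15
+1 pad (align 2)
@16: format [8B, align 2] → 24
@24: width [5B, align 1] → 29
+1 pad (align 2)
@30: depth [4B, align 2] → 34
size 34, align 2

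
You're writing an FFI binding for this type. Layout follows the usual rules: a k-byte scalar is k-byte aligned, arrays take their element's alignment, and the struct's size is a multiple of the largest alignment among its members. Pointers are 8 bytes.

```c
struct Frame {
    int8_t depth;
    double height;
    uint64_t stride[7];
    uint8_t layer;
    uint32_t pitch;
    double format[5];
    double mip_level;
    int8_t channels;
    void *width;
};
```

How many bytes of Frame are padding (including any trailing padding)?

0..1  depth  (1B, 1-aligned)
1..8  -- padding (7B)
8..16  height  (8B, 8-aligned)
16..72  stride  (56B, 8-aligned)
72..73  layer  (1B, 1-aligned)
73..76  -- padding (3B)
76..80  pitch  (4B, 4-aligned)
80..120  format  (40B, 8-aligned)
120..128  mip_level  (8B, 8-aligned)
128..129  channels  (1B, 1-aligned)
129..136  -- padding (7B)
136..144  width  (8B, 8-aligned)
sizeof = 144, alignof = 8
data bytes 127, size 144 → padding 17

17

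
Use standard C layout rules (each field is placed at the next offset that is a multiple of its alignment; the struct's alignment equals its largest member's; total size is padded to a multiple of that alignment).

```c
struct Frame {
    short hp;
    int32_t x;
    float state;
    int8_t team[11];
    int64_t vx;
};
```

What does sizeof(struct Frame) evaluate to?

32 bytes

@0: hp [2B, align 2] → 2
+2 pad (align 4)
@4: x [4B, align 4] → 8
@8: state [4B, align 4] → 12
@12: team [11B, align 1] → 23
+1 pad (align 8)
@24: vx [8B, align 8] → 32
size 32, align 8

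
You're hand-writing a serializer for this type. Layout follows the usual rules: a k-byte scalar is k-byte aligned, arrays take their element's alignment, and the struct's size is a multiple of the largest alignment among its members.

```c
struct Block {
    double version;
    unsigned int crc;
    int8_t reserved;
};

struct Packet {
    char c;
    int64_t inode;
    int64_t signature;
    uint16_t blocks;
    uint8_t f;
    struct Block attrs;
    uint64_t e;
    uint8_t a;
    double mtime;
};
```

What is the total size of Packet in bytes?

Block: 0..8  version  (8B, 8-aligned); 8..12  crc  (4B, 4-aligned); 12..13  reserved  (1B, 1-aligned); 13..16  -- tail padding (3B); sizeof = 16, alignof = 8
0..1  c  (1B, 1-aligned)
1..8  -- padding (7B)
8..16  inode  (8B, 8-aligned)
16..24  signature  (8B, 8-aligned)
24..26  blocks  (2B, 2-aligned)
26..27  f  (1B, 1-aligned)
27..32  -- padding (5B)
32..48  attrs  (16B, 8-aligned)
48..56  e  (8B, 8-aligned)
56..57  a  (1B, 1-aligned)
57..64  -- padding (7B)
64..72  mtime  (8B, 8-aligned)
sizeof = 72, alignof = 8

72 bytes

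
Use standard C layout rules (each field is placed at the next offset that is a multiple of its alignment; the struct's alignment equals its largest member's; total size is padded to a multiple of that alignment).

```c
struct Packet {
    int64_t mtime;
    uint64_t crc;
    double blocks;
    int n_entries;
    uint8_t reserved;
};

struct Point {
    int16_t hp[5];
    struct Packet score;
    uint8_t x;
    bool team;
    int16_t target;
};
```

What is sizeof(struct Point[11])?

616

Packet: @0: mtime [8B, align 8] → 8; @8: crc [8B, align 8] → 16; @16: blocks [8B, align 8] → 24; @24: n_entries [4B, align 4] → 28; @28: reserved [1B, align 1] → 29; +3 tail pad (align 8); size 32, align 8
@0: hp [10B, align 2] → 10
+6 pad (align 8)
@16: score [32B, align 8] → 48
@48: x [1B, align 1] → 49
@49: team [1B, align 1] → 50
@50: target [2B, align 2] → 52
+4 tail pad (align 8)
size 56, align 8
array of 11: 11 × 56 = 616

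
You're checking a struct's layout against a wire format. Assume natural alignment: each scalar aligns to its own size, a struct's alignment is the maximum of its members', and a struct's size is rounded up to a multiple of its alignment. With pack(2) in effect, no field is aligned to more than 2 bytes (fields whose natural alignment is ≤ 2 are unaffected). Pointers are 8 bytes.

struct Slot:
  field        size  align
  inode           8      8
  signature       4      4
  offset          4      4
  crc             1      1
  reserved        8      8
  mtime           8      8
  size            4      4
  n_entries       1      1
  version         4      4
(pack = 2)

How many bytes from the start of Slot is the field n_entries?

38

inode at 0 (size 8, align 2) → ends 8
signature at 8 (size 4, align 2) → ends 12
offset at 12 (size 4, align 2) → ends 16
crc at 16 (size 1, align 1) → ends 17
pad 1 to align 2 for reserved
reserved at 18 (size 8, align 2) → ends 26
mtime at 26 (size 8, align 2) → ends 34
size at 34 (size 4, align 2) → ends 38
n_entries at 38 (size 1, align 1) → ends 39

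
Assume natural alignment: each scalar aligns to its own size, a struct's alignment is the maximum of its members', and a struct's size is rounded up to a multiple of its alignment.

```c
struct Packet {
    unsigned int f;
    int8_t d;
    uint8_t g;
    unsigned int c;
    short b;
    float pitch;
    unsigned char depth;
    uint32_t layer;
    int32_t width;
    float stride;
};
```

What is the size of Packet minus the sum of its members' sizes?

@0: f [4B, align 4] → 4
@4: d [1B, align 1] → 5
@5: g [1B, align 1] → 6
+2 pad (align 4)
@8: c [4B, align 4] → 12
@12: b [2B, align 2] → 14
+2 pad (align 4)
@16: pitch [4B, align 4] → 20
@20: depth [1B, align 1] → 21
+3 pad (align 4)
@24: layer [4B, align 4] → 28
@28: width [4B, align 4] → 32
@32: stride [4B, align 4] → 36
size 36, align 4
data bytes 29, size 36 → padding 7

7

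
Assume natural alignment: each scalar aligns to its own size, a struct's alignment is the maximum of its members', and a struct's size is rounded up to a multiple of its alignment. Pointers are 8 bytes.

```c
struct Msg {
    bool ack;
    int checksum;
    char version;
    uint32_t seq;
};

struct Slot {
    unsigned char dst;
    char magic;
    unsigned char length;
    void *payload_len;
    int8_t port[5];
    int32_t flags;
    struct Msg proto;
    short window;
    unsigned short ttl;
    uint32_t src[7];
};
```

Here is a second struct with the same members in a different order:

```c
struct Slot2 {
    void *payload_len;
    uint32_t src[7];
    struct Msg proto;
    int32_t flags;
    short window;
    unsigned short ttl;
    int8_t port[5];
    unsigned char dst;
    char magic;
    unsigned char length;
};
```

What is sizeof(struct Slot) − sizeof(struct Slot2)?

Msg: ack at 0 (size 1, align 1) → ends 1; pad 3 to align 4 for checksum; checksum at 4 (size 4, align 4) → ends 8; version at 8 (size 1, align 1) → ends 9; pad 3 to align 4 for seq; seq at 12 (size 4, align 4) → ends 16; total 16 bytes, alignment 4
dst at 0 (size 1, align 1) → ends 1
magic at 1 (size 1, align 1) → ends 2
length at 2 (size 1, align 1) → ends 3
pad 5 to align 8 for payload_len
payload_len at 8 (size 8, align 8) → ends 16
port at 16 (size 5, align 1) → ends 21
pad 3 to align 4 for flags
flags at 24 (size 4, align 4) → ends 28
proto at 28 (size 16, align 4) → ends 44
window at 44 (size 2, align 2) → ends 46
ttl at 46 (size 2, align 2) → ends 48
src at 48 (size 28, align 4) → ends 76
tail pad 4 to reach multiple of 8
total 80 bytes, alignment 8
— Slot2 —
payload_len at 0 (size 8, align 8) → ends 8
src at 8 (size 28, align 4) → ends 36
proto at 36 (size 16, align 4) → ends 52
flags at 52 (size 4, align 4) → ends 56
window at 56 (size 2, align 2) → ends 58
ttl at 58 (size 2, align 2) → ends 60
port at 60 (size 5, align 1) → ends 65
dst at 65 (size 1, align 1) → ends 66
magic at 66 (size 1, align 1) → ends 67
length at 67 (size 1, align 1) → ends 68
tail pad 4 to reach multiple of 8
total 72 bytes, alignment 8
80 − 72 = 8

8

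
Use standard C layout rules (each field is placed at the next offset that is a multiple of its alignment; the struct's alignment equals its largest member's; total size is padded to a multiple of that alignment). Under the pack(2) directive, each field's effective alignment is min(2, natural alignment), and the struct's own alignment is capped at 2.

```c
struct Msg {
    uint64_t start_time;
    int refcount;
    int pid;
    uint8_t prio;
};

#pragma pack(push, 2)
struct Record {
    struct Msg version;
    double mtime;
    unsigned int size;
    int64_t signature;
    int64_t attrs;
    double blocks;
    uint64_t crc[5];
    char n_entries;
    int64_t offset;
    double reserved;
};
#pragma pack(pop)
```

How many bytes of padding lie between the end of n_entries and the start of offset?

Msg: 0..8  start_time  (8B, 8-aligned); 8..12  refcount  (4B, 4-aligned); 12..16  pid  (4B, 4-aligned); 16..17  prio  (1B, 1-aligned); 17..24  -- tail padding (7B); sizeof = 24, alignof = 8
0..24  version  (24B, 2-aligned)
24..32  mtime  (8B, 2-aligned)
32..36  size  (4B, 2-aligned)
36..44  signature  (8B, 2-aligned)
44..52  attrs  (8B, 2-aligned)
52..60  blocks  (8B, 2-aligned)
60..100  crc  (40B, 2-aligned)
100..101  n_entries  (1B, 1-aligned)
101..102  -- padding (1B)
102..110  offset  (8B, 2-aligned)

1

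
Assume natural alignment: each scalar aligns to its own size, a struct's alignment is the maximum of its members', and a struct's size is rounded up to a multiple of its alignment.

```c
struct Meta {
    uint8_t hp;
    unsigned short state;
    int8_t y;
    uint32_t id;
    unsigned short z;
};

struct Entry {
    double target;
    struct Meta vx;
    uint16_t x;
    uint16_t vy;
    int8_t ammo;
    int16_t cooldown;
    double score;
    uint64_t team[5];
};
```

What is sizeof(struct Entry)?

80 bytes

Meta: @0: hp [1B, align 1] → 1; +1 pad (align 2); @2: state [2B, align 2] → 4; @4: y [1B, align 1] → 5; +3 pad (align 4); @8: id [4B, align 4] → 12; @12: z [2B, align 2] → 14; +2 tail pad (align 4); size 16, align 4
@0: target [8B, align 8] → 8
@8: vx [16B, align 4] → 24
@24: x [2B, align 2] → 26
@26: vy [2B, align 2] → 28
@28: ammo [1B, align 1] → 29
+1 pad (align 2)
@30: cooldown [2B, align 2] → 32
@32: score [8B, align 8] → 40
@40: team [40B, align 8] → 80
size 80, align 8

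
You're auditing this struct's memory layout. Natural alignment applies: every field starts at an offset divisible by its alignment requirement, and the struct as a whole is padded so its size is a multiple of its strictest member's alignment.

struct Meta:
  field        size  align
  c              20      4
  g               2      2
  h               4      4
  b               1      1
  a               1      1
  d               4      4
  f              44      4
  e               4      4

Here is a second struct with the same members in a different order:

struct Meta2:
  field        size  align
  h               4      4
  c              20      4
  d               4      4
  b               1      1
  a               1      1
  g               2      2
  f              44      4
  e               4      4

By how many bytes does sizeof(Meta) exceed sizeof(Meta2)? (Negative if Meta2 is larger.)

c at 0 (size 20, align 4) → ends 20
g at 20 (size 2, align 2) → ends 22
pad 2 to align 4 for h
h at 24 (size 4, align 4) → ends 28
b at 28 (size 1, align 1) → ends 29
a at 29 (size 1, align 1) → ends 30
pad 2 to align 4 for d
d at 32 (size 4, align 4) → ends 36
f at 36 (size 44, align 4) → ends 80
e at 80 (size 4, align 4) → ends 84
total 84 bytes, alignment 4
— Meta2 —
h at 0 (size 4, align 4) → ends 4
c at 4 (size 20, align 4) → ends 24
d at 24 (size 4, align 4) → ends 28
b at 28 (size 1, align 1) → ends 29
a at 29 (size 1, align 1) → ends 30
g at 30 (size 2, align 2) → ends 32
f at 32 (size 44, align 4) → ends 76
e at 76 (size 4, align 4) → ends 80
total 80 bytes, alignment 4
84 − 80 = 4

4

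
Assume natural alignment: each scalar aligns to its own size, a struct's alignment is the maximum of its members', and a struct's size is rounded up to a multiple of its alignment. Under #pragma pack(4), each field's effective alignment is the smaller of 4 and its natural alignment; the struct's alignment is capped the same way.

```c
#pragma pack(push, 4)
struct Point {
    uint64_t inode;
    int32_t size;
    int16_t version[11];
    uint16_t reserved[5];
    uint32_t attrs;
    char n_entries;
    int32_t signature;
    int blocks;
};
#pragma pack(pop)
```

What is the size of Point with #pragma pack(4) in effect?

60

0..8  inode  (8B, 4-aligned)
8..12  size  (4B, 4-aligned)
12..34  version  (22B, 2-aligned)
34..44  reserved  (10B, 2-aligned)
44..48  attrs  (4B, 4-aligned)
48..49  n_entries  (1B, 1-aligned)
49..52  -- padding (3B)
52..56  signature  (4B, 4-aligned)
56..60  blocks  (4B, 4-aligned)
sizeof = 60, alignof = 4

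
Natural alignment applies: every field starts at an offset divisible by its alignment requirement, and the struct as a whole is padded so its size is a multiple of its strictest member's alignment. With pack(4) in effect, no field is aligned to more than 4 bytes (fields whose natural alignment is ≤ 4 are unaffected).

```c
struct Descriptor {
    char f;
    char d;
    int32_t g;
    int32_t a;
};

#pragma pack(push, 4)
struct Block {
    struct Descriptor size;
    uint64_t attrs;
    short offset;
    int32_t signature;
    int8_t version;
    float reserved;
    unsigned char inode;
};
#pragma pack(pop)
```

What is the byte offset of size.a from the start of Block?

Descriptor: @0: f [1B, align 1] → 1; @1: d [1B, align 1] → 2; +2 pad (align 4); @4: g [4B, align 4] → 8; @8: a [4B, align 4] → 12; size 12, align 4
@0: size [12B, align 4] → 12
within Descriptor: a at 8
0 + 8 = 8

8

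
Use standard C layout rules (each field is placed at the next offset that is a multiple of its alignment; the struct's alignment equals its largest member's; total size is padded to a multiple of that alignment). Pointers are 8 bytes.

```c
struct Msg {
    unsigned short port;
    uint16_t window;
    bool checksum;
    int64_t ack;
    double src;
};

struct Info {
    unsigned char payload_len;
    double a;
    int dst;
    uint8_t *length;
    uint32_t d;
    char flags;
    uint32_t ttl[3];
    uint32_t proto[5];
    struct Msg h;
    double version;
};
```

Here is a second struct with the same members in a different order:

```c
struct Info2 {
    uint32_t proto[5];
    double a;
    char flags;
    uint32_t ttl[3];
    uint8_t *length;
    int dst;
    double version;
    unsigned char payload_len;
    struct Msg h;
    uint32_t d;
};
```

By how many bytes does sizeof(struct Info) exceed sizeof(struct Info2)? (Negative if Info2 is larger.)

Msg: @0: port [2B, align 2] → 2; @2: window [2B, align 2] → 4; @4: checksum [1B, align 1] → 5; +3 pad (align 8); @8: ack [8B, align 8] → 16; @16: src [8B, align 8] → 24; size 24, align 8
@0: payload_len [1B, align 1] → 1
+7 pad (align 8)
@8: a [8B, align 8] → 16
@16: dst [4B, align 4] → 20
+4 pad (align 8)
@24: length [8B, align 8] → 32
@32: d [4B, align 4] → 36
@36: flags [1B, align 1] → 37
+3 pad (align 4)
@40: ttl [12B, align 4] → 52
@52: proto [20B, align 4] → 72
@72: h [24B, align 8] → 96
@96: version [8B, align 8] → 104
size 104, align 8
— Info2 —
@0: proto [20B, align 4] → 20
+4 pad (align 8)
@24: a [8B, align 8] → 32
@32: flags [1B, align 1] → 33
+3 pad (align 4)
@36: ttl [12B, align 4] → 48
@48: length [8B, align 8] → 56
@56: dst [4B, align 4] → 60
+4 pad (align 8)
@64: version [8B, align 8] → 72
@72: payload_len [1B, align 1] → 73
+7 pad (align 8)
@80: h [24B, align 8] → 104
@104: d [4B, align 4] → 108
+4 tail pad (align 8)
size 112, align 8
104 − 112 = -8

-8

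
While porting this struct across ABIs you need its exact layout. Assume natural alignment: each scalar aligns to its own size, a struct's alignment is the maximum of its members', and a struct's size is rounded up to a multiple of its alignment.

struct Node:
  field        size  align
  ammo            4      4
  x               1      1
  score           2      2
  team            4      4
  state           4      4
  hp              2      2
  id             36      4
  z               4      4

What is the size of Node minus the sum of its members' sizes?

3

0..4  ammo  (4B, 4-aligned)
4..5  x  (1B, 1-aligned)
5..6  -- padding (1B)
6..8  score  (2B, 2-aligned)
8..12  team  (4B, 4-aligned)
12..16  state  (4B, 4-aligned)
16..18  hp  (2B, 2-aligned)
18..20  -- padding (2B)
20..56  id  (36B, 4-aligned)
56..60  z  (4B, 4-aligned)
sizeof = 60, alignof = 4
data bytes 57, size 60 → padding 3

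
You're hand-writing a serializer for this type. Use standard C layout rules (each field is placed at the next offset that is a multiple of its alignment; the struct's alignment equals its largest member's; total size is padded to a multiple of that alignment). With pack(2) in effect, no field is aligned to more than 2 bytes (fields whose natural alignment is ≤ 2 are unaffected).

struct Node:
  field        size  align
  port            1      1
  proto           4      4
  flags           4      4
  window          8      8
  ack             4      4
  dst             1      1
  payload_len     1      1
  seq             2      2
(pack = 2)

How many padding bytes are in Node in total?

port at 0 (size 1, align 1) → ends 1
pad 1 to align 2 for proto
proto at 2 (size 4, align 2) → ends 6
flags at 6 (size 4, align 2) → ends 10
window at 10 (size 8, align 2) → ends 18
ack at 18 (size 4, align 2) → ends 22
dst at 22 (size 1, align 1) → ends 23
payload_len at 23 (size 1, align 1) → ends 24
seq at 24 (size 2, align 2) → ends 26
total 26 bytes, alignment 2
data bytes 25, size 26 → padding 1

1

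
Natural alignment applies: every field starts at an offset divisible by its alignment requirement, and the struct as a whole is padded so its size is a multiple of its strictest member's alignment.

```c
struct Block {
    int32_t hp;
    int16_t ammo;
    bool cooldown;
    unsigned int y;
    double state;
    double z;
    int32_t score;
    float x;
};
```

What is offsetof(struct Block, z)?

24

0..4  hp  (4B, 4-aligned)
4..6  ammo  (2B, 2-aligned)
6..7  cooldown  (1B, 1-aligned)
7..8  -- padding (1B)
8..12  y  (4B, 4-aligned)
12..16  -- padding (4B)
16..24  state  (8B, 8-aligned)
24..32  z  (8B, 8-aligned)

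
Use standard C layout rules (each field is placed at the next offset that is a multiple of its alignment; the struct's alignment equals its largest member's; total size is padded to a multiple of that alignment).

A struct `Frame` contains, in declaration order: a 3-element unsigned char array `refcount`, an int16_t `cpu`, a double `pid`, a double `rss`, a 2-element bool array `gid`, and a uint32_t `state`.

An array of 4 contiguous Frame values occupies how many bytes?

128

refcount at 0 (size 3, align 1) → ends 3
pad 1 to align 2 for cpu
cpu at 4 (size 2, align 2) → ends 6
pad 2 to align 8 for pid
pid at 8 (size 8, align 8) → ends 16
rss at 16 (size 8, align 8) → ends 24
gid at 24 (size 2, align 1) → ends 26
pad 2 to align 4 for state
state at 28 (size 4, align 4) → ends 32
total 32 bytes, alignment 8
array of 4: 4 × 32 = 128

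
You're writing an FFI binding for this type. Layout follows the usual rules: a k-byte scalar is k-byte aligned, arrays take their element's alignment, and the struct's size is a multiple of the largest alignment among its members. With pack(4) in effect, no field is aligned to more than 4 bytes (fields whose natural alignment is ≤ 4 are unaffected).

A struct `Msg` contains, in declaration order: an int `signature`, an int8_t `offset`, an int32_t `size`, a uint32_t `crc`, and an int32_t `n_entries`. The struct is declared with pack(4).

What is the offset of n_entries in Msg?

@0: signature [4B, align 4] → 4
@4: offset [1B, align 1] → 5
+3 pad (align 4)
@8: size [4B, align 4] → 12
@12: crc [4B, align 4] → 16
@16: n_entries [4B, align 4] → 20

16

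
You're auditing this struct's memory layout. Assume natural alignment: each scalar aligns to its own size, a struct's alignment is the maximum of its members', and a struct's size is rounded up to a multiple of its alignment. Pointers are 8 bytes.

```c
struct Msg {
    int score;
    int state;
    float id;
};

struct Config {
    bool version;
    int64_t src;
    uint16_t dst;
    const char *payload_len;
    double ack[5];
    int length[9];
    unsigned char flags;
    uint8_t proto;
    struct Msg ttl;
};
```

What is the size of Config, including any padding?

Msg: 0..4  score  (4B, 4-aligned); 4..8  state  (4B, 4-aligned); 8..12  id  (4B, 4-aligned); sizeof = 12, alignof = 4
0..1  version  (1B, 1-aligned)
1..8  -- padding (7B)
8..16  src  (8B, 8-aligned)
16..18  dst  (2B, 2-aligned)
18..24  -- padding (6B)
24..32  payload_len  (8B, 8-aligned)
32..72  ack  (40B, 8-aligned)
72..108  length  (36B, 4-aligned)
108..109  flags  (1B, 1-aligned)
109..110  proto  (1B, 1-aligned)
110..112  -- padding (2B)
112..124  ttl  (12B, 4-aligned)
124..128  -- tail padding (4B)
sizeof = 128, alignof = 8

128 bytes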